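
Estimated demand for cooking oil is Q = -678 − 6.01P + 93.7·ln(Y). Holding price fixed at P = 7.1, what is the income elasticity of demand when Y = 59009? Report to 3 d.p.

At P = 7.1, Y = 59009: Q = 308.665.
Holding P constant, ∂Q/∂Y = 93.7/Y = 0.00158789.
η_Y = (∂Q/∂Y)·(Y/Q) = 0.00158789 × (59009/308.665) = 0.304.

0.304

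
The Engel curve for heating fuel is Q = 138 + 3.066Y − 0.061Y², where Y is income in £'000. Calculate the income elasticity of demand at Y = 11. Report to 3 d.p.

At Y = 11: Q = 164.3450.
dQ/dY = 3.066 − 0.122Y = 1.72400.
η = (dQ/dY)·(Y/Q) = 1.72400 × (11/164.3450) = 0.115.

0.115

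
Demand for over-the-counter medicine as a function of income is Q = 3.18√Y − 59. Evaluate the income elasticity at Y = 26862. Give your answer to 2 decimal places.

0.56

At Y = 26862: Q = 462.190.
dQ/dY = 3.18/(2√Y) = 0.00970126 at this income.
η = (dQ/dY)·(Y/Q) = 0.00970126 × (26862/462.190) = 0.56.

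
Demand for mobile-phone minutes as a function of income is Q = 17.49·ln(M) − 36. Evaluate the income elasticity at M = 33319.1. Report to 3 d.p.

At M = 33319.1: Q = 146.139.
dQ/dM = 17.49/M = 0.000524924 at this income.
η = (dQ/dM)·(M/Q) = 0.000524924 × (33319.1/146.139) = 0.120.

0.120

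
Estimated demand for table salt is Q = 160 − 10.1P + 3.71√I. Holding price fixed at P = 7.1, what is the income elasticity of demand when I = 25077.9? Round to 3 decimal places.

At P = 7.1, I = 25077.9: Q = 675.806.
Holding P constant, ∂Q/∂I = 3.71/(2√I) = 0.0117138.
η_I = (∂Q/∂I)·(I/Q) = 0.0117138 × (25077.9/675.806) = 0.435.

0.435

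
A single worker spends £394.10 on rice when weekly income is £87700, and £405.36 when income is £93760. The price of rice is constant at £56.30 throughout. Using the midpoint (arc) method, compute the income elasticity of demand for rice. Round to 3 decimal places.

With a constant price, Q₁ = 394.10/56.30 = 7.000 and Q₂ = 405.36/56.30 = 7.200 (equivalently, work directly with expenditure since P cancels).
Midpoint %ΔQ = (405.36 − 394.10)/399.73 = 0.02817; midpoint %ΔI = (93760 − 87700)/90730 = 0.06679.
η = 0.02817 / 0.06679 = 0.422.

0.422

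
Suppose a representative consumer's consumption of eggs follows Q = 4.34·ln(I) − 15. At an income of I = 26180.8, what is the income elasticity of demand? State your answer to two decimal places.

At I = 26180.8: Q = 29.150.
dQ/dI = 4.34/I = 0.00016577 at this income.
η = (dQ/dI)·(I/Q) = 0.00016577 × (26180.8/29.150) = 0.15.

0.15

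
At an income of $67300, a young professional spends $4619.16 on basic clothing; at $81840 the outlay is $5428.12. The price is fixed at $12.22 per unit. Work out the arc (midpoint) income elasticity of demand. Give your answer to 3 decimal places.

With a constant price, Q₁ = 4619.16/12.22 = 378.000 and Q₂ = 5428.12/12.22 = 444.200 (equivalently, work directly with expenditure since P cancels).
Midpoint %ΔQ = (5428.12 − 4619.16)/5023.64 = 0.16103; midpoint %ΔI = (81840 − 67300)/74570 = 0.19498.
η = 0.16103 / 0.19498 = 0.826.

0.826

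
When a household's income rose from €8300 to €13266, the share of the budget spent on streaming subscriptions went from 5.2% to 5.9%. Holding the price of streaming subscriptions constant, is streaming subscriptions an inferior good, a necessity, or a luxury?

The budget share rises as income rises, so η > 1.

luxury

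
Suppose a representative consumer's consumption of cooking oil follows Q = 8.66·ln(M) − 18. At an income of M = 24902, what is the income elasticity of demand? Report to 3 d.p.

At M = 24902: Q = 69.663.
dQ/dM = 8.66/M = 0.000347763 at this income.
η = (dQ/dM)·(M/Q) = 0.000347763 × (24902/69.663) = 0.124.

0.124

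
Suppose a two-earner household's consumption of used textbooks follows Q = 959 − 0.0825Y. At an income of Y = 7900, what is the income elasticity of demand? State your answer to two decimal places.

-2.12

At Y = 7900: Q = 307.250.
dQ/dY = −0.0825.
η = (dQ/dY)·(Y/Q) = -0.0825 × (7900/307.250) = -2.12.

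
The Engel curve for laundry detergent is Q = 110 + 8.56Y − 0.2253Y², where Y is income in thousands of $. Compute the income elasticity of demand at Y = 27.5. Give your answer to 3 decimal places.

At Y = 27.5: Q = 175.0169.
dQ/dY = 8.56 − 0.4506Y = -3.83150.
η = (dQ/dY)·(Y/Q) = -3.83150 × (27.5/175.0169) = -0.602.

-0.602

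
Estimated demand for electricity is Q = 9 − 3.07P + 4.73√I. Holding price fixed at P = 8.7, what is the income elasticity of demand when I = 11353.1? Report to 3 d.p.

At P = 8.7, I = 11353.1: Q = 486.277.
Holding P constant, ∂Q/∂I = 4.73/(2√I) = 0.022196.
η_I = (∂Q/∂I)·(I/Q) = 0.022196 × (11353.1/486.277) = 0.518.

0.518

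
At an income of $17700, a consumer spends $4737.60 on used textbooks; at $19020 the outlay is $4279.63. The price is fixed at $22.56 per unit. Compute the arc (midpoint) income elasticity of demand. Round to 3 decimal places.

With a constant price, Q₁ = 4737.60/22.56 = 210.000 and Q₂ = 4279.63/22.56 = 189.700 (equivalently, work directly with expenditure since P cancels).
Midpoint %ΔQ = (4279.63 − 4737.60)/4508.62 = -0.10158; midpoint %ΔI = (19020 − 17700)/18360 = 0.07190.
η = -0.10158 / 0.07190 = -1.413.

-1.413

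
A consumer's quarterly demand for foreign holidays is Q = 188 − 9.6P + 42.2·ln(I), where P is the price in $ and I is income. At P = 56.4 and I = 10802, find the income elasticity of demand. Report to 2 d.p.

At P = 56.4, I = 10802: Q = 38.492.
Holding P constant, ∂Q/∂I = 42.2/I = 0.00390668.
η_I = (∂Q/∂I)·(I/Q) = 0.00390668 × (10802/38.492) = 1.10.

1.10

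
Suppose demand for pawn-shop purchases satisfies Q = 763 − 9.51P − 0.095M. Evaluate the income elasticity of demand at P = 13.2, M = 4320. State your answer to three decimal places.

At P = 13.2, M = 4320: Q = 227.068.
Holding P constant, ∂Q/∂M = −0.095.
η_M = (∂Q/∂M)·(M/Q) = -0.095 × (4320/227.068) = -1.807.

-1.807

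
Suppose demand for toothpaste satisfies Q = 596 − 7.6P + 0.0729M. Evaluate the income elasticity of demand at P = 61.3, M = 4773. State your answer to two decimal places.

0.73

At P = 61.3, M = 4773: Q = 478.072.
Holding P constant, ∂Q/∂M = 0.0729.
η_M = (∂Q/∂M)·(M/Q) = 0.0729 × (4773/478.072) = 0.73.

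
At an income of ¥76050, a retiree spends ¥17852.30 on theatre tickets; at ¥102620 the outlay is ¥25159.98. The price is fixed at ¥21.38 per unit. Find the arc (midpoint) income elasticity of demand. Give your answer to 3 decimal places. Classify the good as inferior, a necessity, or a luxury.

1.142 (luxury)

With a constant price, Q₁ = 17852.30/21.38 = 835.000 and Q₂ = 25159.98/21.38 = 1176.800 (equivalently, work directly with expenditure since P cancels).
Midpoint %ΔQ = (25159.98 − 17852.30)/21506.14 = 0.33980; midpoint %ΔI = (102620 − 76050)/89335 = 0.29742.
η = 0.33980 / 0.29742 = 1.142.
η > 1 ⇒ luxury.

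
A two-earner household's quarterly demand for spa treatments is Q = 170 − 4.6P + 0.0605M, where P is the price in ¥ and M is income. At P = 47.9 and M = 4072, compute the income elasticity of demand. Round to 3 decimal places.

1.257

At P = 47.9, M = 4072: Q = 196.016.
Holding P constant, ∂Q/∂M = 0.0605.
η_M = (∂Q/∂M)·(M/Q) = 0.0605 × (4072/196.016) = 1.257.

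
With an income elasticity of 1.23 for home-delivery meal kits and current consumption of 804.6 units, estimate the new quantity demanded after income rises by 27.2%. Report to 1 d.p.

1073.8

%ΔQ ≈ η × %ΔI = 1.23 × 27.2% = 33.456%.
New Q ≈ 804.6 × (1 + 0.33456) = 1073.8.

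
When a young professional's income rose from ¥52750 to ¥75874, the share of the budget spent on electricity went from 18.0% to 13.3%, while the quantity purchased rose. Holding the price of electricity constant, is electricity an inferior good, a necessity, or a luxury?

Quantity rises but the budget share falls as income rises, so 0 < η < 1.

necessity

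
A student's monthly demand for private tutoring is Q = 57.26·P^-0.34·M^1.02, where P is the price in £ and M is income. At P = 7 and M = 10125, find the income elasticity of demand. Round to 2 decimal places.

For a multiplicative demand Q = A·P^α·M^β, the income elasticity is β everywhere.
Here β = 1.02, so η = 1.02.

1.02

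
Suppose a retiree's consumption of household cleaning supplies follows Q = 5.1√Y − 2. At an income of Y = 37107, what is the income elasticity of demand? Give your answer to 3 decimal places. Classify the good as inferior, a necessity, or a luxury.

At Y = 37107: Q = 980.422.
dQ/dY = 5.1/(2√Y) = 0.0132377 at this income.
η = (dQ/dY)·(Y/Q) = 0.0132377 × (37107/980.422) = 0.501.
Since 0 < η < 1, the good is a necessity.

0.501 (necessity)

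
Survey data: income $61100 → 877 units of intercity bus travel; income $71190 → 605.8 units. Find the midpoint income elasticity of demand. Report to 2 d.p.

-2.40

ΔQ = 605.8 − 877 = -271.2; midpoint Q̄ = (877 + 605.8)/2 = 741.4.
ΔI = 71190 − 61100 = 10090; midpoint Ī = (61100 + 71190)/2 = 66145.
η = (ΔQ/Q̄) ÷ (ΔI/Ī) = (-271.2/741.4) ÷ (10090/66145) = -2.40.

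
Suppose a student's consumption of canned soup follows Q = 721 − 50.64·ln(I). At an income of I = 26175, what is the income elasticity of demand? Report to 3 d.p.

At I = 26175: Q = 205.862.
dQ/dI = -50.64/I = -0.00193467 at this income.
η = (dQ/dI)·(I/Q) = -0.00193467 × (26175/205.862) = -0.246.

-0.246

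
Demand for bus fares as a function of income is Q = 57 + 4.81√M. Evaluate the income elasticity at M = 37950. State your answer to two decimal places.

0.47

At M = 37950: Q = 994.025.
dQ/dM = 4.81/(2√M) = 0.0123455 at this income.
η = (dQ/dM)·(M/Q) = 0.0123455 × (37950/994.025) = 0.47.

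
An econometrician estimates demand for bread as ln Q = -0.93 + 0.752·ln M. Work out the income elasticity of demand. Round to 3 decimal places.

0.752

In a log-linear demand, the coefficient on ln M is the income elasticity.
So η = 0.752.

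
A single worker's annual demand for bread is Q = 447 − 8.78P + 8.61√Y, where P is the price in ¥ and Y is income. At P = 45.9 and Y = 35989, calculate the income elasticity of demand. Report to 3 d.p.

0.487

At P = 45.9, Y = 35989: Q = 1677.381.
Holding P constant, ∂Q/∂Y = 8.61/(2√Y) = 0.0226928.
η_Y = (∂Q/∂Y)·(Y/Q) = 0.0226928 × (35989/1677.381) = 0.487.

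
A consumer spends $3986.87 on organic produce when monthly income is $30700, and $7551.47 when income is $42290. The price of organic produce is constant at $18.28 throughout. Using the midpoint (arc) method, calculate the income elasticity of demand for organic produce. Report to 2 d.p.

With a constant price, Q₁ = 3986.87/18.28 = 218.100 and Q₂ = 7551.47/18.28 = 413.100 (equivalently, work directly with expenditure since P cancels).
Midpoint %ΔQ = (7551.47 − 3986.87)/5769.17 = 0.61787; midpoint %ΔI = (42290 − 30700)/36495 = 0.31758.
η = 0.61787 / 0.31758 = 1.95.

1.95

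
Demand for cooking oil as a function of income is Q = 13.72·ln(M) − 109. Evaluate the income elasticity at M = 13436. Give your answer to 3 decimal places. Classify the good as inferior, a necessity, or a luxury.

At M = 13436: Q = 21.418.
dQ/dM = 13.72/M = 0.00102114 at this income.
η = (dQ/dM)·(M/Q) = 0.00102114 × (13436/21.418) = 0.641.
Since 0 < η < 1, the good is a necessity.

0.641 (necessity)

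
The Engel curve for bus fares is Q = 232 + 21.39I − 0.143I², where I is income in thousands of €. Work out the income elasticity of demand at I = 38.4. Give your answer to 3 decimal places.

0.474

At I = 38.4: Q = 842.5139.
dQ/dI = 21.39 − 0.286I = 10.40760.
η = (dQ/dI)·(I/Q) = 10.40760 × (38.4/842.5139) = 0.474.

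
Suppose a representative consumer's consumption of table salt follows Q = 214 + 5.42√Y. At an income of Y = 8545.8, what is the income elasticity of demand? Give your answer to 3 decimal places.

0.350

At Y = 8545.8: Q = 715.044.
dQ/dY = 5.42/(2√Y) = 0.0293152 at this income.
η = (dQ/dY)·(Y/Q) = 0.0293152 × (8545.8/715.044) = 0.350.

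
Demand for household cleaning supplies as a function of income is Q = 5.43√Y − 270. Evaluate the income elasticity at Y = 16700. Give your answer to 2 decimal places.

At Y = 16700: Q = 431.711.
dQ/dY = 5.43/(2√Y) = 0.0210093 at this income.
η = (dQ/dY)·(Y/Q) = 0.0210093 × (16700/431.711) = 0.81.

0.81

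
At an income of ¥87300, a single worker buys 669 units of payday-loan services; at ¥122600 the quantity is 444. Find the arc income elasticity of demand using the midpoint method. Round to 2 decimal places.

ΔQ = 444 − 669 = -225; midpoint Q̄ = (669 + 444)/2 = 556.5.
ΔI = 122600 − 87300 = 35300; midpoint Ī = (87300 + 122600)/2 = 104950.
η = (ΔQ/Q̄) ÷ (ΔI/Ī) = (-225/556.5) ÷ (35300/104950) = -1.20.

-1.20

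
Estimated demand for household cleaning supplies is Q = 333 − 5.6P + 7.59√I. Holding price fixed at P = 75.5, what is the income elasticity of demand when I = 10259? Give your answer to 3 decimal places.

0.566

At P = 75.5, I = 10259: Q = 678.966.
Holding P constant, ∂Q/∂I = 7.59/(2√I) = 0.0374679.
η_I = (∂Q/∂I)·(I/Q) = 0.0374679 × (10259/678.966) = 0.566.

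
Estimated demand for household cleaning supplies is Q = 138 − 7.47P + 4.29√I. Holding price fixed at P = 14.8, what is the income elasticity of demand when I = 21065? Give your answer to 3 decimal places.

At P = 14.8, I = 21065: Q = 650.085.
Holding P constant, ∂Q/∂I = 4.29/(2√I) = 0.0147791.
η_I = (∂Q/∂I)·(I/Q) = 0.0147791 × (21065/650.085) = 0.479.

0.479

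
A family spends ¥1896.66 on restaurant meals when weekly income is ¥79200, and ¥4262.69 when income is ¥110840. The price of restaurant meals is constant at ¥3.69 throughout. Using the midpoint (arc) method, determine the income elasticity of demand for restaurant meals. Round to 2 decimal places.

2.31

With a constant price, Q₁ = 1896.66/3.69 = 514.000 and Q₂ = 4262.69/3.69 = 1155.201 (equivalently, work directly with expenditure since P cancels).
Midpoint %ΔQ = (4262.69 − 1896.66)/3079.68 = 0.76827; midpoint %ΔI = (110840 − 79200)/95020 = 0.33298.
η = 0.76827 / 0.33298 = 2.31.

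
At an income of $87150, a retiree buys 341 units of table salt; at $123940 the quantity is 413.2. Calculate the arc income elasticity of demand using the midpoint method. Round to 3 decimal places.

0.549

ΔQ = 413.2 − 341 = 72.2; midpoint Q̄ = (341 + 413.2)/2 = 377.1.
ΔI = 123940 − 87150 = 36790; midpoint Ī = (87150 + 123940)/2 = 105545.
η = (ΔQ/Q̄) ÷ (ΔI/Ī) = (72.2/377.1) ÷ (36790/105545) = 0.549.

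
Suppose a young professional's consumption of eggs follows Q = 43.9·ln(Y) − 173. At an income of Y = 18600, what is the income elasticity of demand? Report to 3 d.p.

At Y = 18600: Q = 258.577.
dQ/dY = 43.9/Y = 0.00236022 at this income.
η = (dQ/dY)·(Y/Q) = 0.00236022 × (18600/258.577) = 0.170.

0.170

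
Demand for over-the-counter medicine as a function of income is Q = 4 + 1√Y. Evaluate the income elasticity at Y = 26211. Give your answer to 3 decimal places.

0.488

At Y = 26211: Q = 165.898.
dQ/dY = 1/(2√Y) = 0.00308836 at this income.
η = (dQ/dY)·(Y/Q) = 0.00308836 × (26211/165.898) = 0.488.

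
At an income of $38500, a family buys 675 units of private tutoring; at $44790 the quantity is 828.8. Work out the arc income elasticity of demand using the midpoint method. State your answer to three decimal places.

1.354

ΔQ = 828.8 − 675 = 153.8; midpoint Q̄ = (675 + 828.8)/2 = 751.9.
ΔI = 44790 − 38500 = 6290; midpoint Ī = (38500 + 44790)/2 = 41645.
η = (ΔQ/Q̄) ÷ (ΔI/Ī) = (153.8/751.9) ÷ (6290/41645) = 1.354.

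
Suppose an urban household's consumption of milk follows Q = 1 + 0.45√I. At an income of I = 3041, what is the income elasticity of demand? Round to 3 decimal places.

0.481

At I = 3041: Q = 25.815.
dQ/dI = 0.45/(2√I) = 0.00408013 at this income.
η = (dQ/dI)·(I/Q) = 0.00408013 × (3041/25.815) = 0.481.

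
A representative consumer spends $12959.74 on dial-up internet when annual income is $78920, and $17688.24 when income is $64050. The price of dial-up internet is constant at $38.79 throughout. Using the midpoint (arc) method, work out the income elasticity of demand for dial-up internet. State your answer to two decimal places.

-1.48

With a constant price, Q₁ = 12959.74/38.79 = 334.100 and Q₂ = 17688.24/38.79 = 456.000 (equivalently, work directly with expenditure since P cancels).
Midpoint %ΔQ = (17688.24 − 12959.74)/15323.99 = 0.30857; midpoint %ΔI = (64050 − 78920)/71485 = -0.20802.
η = 0.30857 / -0.20802 = -1.48.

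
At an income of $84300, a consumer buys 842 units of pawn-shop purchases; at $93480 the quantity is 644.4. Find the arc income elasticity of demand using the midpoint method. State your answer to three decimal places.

ΔQ = 644.4 − 842 = -197.6; midpoint Q̄ = (842 + 644.4)/2 = 743.2.
ΔI = 93480 − 84300 = 9180; midpoint Ī = (84300 + 93480)/2 = 88890.
η = (ΔQ/Q̄) ÷ (ΔI/Ī) = (-197.6/743.2) ÷ (9180/88890) = -2.574.

-2.574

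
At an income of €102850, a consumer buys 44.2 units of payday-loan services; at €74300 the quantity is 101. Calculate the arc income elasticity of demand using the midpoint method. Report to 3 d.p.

ΔQ = 101 − 44.2 = 56.8; midpoint Q̄ = (44.2 + 101)/2 = 72.6.
ΔI = 74300 − 102850 = -28550; midpoint Ī = (102850 + 74300)/2 = 88575.
η = (ΔQ/Q̄) ÷ (ΔI/Ī) = (56.8/72.6) ÷ (-28550/88575) = -2.427.

-2.427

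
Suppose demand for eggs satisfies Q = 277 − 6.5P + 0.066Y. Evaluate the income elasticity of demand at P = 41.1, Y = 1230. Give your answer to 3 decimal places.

At P = 41.1, Y = 1230: Q = 91.030.
Holding P constant, ∂Q/∂Y = 0.066.
η_Y = (∂Q/∂Y)·(Y/Q) = 0.066 × (1230/91.030) = 0.892.

0.892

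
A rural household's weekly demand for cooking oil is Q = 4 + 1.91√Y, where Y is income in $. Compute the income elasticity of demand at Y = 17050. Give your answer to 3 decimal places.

0.492

At Y = 17050: Q = 253.399.
dQ/dY = 1.91/(2√Y) = 0.00731377 at this income.
η = (dQ/dY)·(Y/Q) = 0.00731377 × (17050/253.399) = 0.492.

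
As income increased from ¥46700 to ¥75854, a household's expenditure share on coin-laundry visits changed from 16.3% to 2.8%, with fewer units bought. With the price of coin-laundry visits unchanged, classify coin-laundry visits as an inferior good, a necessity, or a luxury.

Quantity demanded falls as income rises, so η < 0.

inferior good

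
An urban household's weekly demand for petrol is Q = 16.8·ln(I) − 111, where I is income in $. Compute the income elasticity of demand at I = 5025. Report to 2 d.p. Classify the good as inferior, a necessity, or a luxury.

0.52 (necessity)

At I = 5025: Q = 32.173.
dQ/dI = 16.8/I = 0.00334328 at this income.
η = (dQ/dI)·(I/Q) = 0.00334328 × (5025/32.173) = 0.52.
Since 0 < η < 1, the good is a necessity.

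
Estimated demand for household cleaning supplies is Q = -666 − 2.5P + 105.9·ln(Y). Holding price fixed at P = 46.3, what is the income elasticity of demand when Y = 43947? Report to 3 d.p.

0.302

At P = 46.3, Y = 43947: Q = 350.399.
Holding P constant, ∂Q/∂Y = 105.9/Y = 0.00240972.
η_Y = (∂Q/∂Y)·(Y/Q) = 0.00240972 × (43947/350.399) = 0.302.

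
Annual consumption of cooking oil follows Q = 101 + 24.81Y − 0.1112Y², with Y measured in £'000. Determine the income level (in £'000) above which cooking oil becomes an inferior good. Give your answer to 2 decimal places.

111.56

dQ/dY = 24.81 − 0.2224Y.
The good is inferior where dQ/dY < 0. Setting dQ/dY = 0 gives Y = 24.81 / 0.2224 = 111.56.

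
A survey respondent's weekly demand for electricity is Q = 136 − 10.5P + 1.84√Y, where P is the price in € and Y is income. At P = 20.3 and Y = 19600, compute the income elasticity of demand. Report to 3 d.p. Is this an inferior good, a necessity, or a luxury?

0.714 (necessity)

At P = 20.3, Y = 19600: Q = 180.450.
Holding P constant, ∂Q/∂Y = 1.84/(2√Y) = 0.00657143.
η_Y = (∂Q/∂Y)·(Y/Q) = 0.00657143 × (19600/180.450) = 0.714.
Since 0 < η < 1, this is a necessity.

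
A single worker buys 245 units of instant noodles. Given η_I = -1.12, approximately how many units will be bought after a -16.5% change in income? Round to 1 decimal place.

290.3

%ΔQ ≈ η × %ΔI = -1.12 × (-16.5%) = 18.48%.
New Q ≈ 245 × (1 + 0.1848) = 290.3.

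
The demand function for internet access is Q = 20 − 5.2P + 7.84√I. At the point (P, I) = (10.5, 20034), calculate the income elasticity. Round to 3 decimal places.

0.516

At P = 10.5, I = 20034: Q = 1075.085.
Holding P constant, ∂Q/∂I = 7.84/(2√I) = 0.0276951.
η_I = (∂Q/∂I)·(I/Q) = 0.0276951 × (20034/1075.085) = 0.516.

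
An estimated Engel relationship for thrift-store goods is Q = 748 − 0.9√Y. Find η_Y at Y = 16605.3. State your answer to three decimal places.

At Y = 16605.3: Q = 632.025.
dQ/dY = -0.9/(2√Y) = -0.00349212 at this income.
η = (dQ/dY)·(Y/Q) = -0.00349212 × (16605.3/632.025) = -0.092.

-0.092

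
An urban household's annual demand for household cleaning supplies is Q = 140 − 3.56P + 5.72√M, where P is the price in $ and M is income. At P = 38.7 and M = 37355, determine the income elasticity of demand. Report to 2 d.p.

At P = 38.7, M = 37355: Q = 1107.758.
Holding P constant, ∂Q/∂M = 5.72/(2√M) = 0.0147976.
η_M = (∂Q/∂M)·(M/Q) = 0.0147976 × (37355/1107.758) = 0.50.

0.50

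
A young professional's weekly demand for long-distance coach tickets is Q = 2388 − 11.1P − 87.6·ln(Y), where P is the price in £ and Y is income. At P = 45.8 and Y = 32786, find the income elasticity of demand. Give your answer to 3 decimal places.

At P = 45.8, Y = 32786: Q = 968.776.
Holding P constant, ∂Q/∂Y = -87.6/Y = -0.00267187.
η_Y = (∂Q/∂Y)·(Y/Q) = -0.00267187 × (32786/968.776) = -0.090.

-0.090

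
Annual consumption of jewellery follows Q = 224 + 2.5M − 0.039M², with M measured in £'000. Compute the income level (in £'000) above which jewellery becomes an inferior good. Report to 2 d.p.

32.05

dQ/dM = 2.5 − 0.078M.
The good is inferior where dQ/dM < 0. Setting dQ/dM = 0 gives M = 2.5 / 0.078 = 32.05.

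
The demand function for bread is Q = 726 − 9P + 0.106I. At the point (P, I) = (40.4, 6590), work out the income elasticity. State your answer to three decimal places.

0.658

At P = 40.4, I = 6590: Q = 1060.940.
Holding P constant, ∂Q/∂I = 0.106.
η_I = (∂Q/∂I)·(I/Q) = 0.106 × (6590/1060.940) = 0.658.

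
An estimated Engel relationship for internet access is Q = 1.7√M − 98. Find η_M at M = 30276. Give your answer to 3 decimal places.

0.748

At M = 30276: Q = 197.800.
dQ/dM = 1.7/(2√M) = 0.00488506 at this income.
η = (dQ/dM)·(M/Q) = 0.00488506 × (30276/197.800) = 0.748.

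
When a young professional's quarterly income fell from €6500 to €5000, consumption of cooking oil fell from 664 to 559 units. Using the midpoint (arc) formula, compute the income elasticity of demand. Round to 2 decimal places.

0.66

ΔQ = 559 − 664 = -105; midpoint Q̄ = (664 + 559)/2 = 611.5.
ΔI = 5000 − 6500 = -1500; midpoint Ī = (6500 + 5000)/2 = 5750.
η = (ΔQ/Q̄) ÷ (ΔI/Ī) = (-105/611.5) ÷ (-1500/5750) = 0.66.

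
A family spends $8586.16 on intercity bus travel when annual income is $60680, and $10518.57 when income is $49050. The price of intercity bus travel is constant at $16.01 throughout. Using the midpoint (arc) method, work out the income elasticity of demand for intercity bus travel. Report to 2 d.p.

-0.95

With a constant price, Q₁ = 8586.16/16.01 = 536.300 and Q₂ = 10518.57/16.01 = 657.000 (equivalently, work directly with expenditure since P cancels).
Midpoint %ΔQ = (10518.57 − 8586.16)/9552.37 = 0.20230; midpoint %ΔI = (49050 − 60680)/54865 = -0.21197.
η = 0.20230 / -0.21197 = -0.95.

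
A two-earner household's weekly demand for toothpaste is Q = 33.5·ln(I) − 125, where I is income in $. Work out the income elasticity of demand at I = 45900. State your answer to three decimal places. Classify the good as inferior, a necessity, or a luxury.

0.143 (necessity)

At I = 45900: Q = 234.596.
dQ/dI = 33.5/I = 0.000729847 at this income.
η = (dQ/dI)·(I/Q) = 0.000729847 × (45900/234.596) = 0.143.
Since 0 < η < 1, the good is a necessity.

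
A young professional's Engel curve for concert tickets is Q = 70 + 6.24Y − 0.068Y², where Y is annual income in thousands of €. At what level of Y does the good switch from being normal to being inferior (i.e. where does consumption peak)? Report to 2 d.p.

45.88

dQ/dY = 6.24 − 0.136Y.
The good is inferior where dQ/dY < 0. Setting dQ/dY = 0 gives Y = 6.24 / 0.136 = 45.88.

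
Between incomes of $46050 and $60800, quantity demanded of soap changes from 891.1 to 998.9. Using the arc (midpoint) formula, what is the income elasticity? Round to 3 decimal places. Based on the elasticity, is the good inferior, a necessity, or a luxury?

ΔQ = 998.9 − 891.1 = 107.8; midpoint Q̄ = (891.1 + 998.9)/2 = 945.
ΔI = 60800 − 46050 = 14750; midpoint Ī = (46050 + 60800)/2 = 53425.
η = (ΔQ/Q̄) ÷ (ΔI/Ī) = (107.8/945) ÷ (14750/53425) = 0.413.
0 < η < 1 ⇒ necessity.

0.413 (necessity)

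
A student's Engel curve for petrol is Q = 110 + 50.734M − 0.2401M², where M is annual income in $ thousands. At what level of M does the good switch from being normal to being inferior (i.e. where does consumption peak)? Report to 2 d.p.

dQ/dM = 50.734 − 0.4802M.
The good is inferior where dQ/dM < 0. Setting dQ/dM = 0 gives M = 50.734 / 0.4802 = 105.65.

105.65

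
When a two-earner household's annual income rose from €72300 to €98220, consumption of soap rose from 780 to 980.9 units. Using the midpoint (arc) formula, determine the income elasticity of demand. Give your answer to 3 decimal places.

0.751

ΔQ = 980.9 − 780 = 200.9; midpoint Q̄ = (780 + 980.9)/2 = 880.45.
ΔI = 98220 − 72300 = 25920; midpoint Ī = (72300 + 98220)/2 = 85260.
η = (ΔQ/Q̄) ÷ (ΔI/Ī) = (200.9/880.45) ÷ (25920/85260) = 0.751.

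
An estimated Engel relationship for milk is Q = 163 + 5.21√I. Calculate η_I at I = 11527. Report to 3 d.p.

0.387

At I = 11527: Q = 722.366.
dQ/dI = 5.21/(2√I) = 0.0242633 at this income.
η = (dQ/dI)·(I/Q) = 0.0242633 × (11527/722.366) = 0.387.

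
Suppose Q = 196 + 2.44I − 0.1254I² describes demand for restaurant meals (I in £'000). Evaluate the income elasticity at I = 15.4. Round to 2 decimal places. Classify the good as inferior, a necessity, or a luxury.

At I = 15.4: Q = 203.8361.
dQ/dI = 2.44 − 0.2508I = -1.42232.
η = (dQ/dI)·(I/Q) = -1.42232 × (15.4/203.8361) = -0.11.
η < 0 ⇒ inferior good.

-0.11 (inferior good)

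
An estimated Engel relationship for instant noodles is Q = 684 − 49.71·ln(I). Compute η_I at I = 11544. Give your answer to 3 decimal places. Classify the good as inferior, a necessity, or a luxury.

At I = 11544: Q = 219.017.
dQ/dI = -49.71/I = -0.00430613 at this income.
η = (dQ/dI)·(I/Q) = -0.00430613 × (11544/219.017) = -0.227.
Since η < 0, the good is an inferior good.

-0.227 (inferior good)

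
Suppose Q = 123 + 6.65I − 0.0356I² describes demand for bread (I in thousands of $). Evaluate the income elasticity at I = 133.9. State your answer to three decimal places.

At I = 133.9: Q = 375.1551.
dQ/dI = 6.65 − 0.0712I = -2.88368.
η = (dQ/dI)·(I/Q) = -2.88368 × (133.9/375.1551) = -1.029.

-1.029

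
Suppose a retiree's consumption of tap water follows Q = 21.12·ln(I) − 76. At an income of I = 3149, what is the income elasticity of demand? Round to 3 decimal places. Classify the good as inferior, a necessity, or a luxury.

At I = 3149: Q = 94.118.
dQ/dI = 21.12/I = 0.00670689 at this income.
η = (dQ/dI)·(I/Q) = 0.00670689 × (3149/94.118) = 0.224.
Since 0 < η < 1, the good is a necessity.

0.224 (necessity)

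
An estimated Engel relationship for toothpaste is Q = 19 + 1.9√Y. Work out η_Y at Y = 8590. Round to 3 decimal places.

At Y = 8590: Q = 195.096.
dQ/dY = 1.9/(2√Y) = 0.0102501 at this income.
η = (dQ/dY)·(Y/Q) = 0.0102501 × (8590/195.096) = 0.451.

0.451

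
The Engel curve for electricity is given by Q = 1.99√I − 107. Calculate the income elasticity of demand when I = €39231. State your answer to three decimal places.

0.686

At I = 39231: Q = 287.156.
dQ/dI = 1.99/(2√I) = 0.00502352 at this income.
η = (dQ/dI)·(I/Q) = 0.00502352 × (39231/287.156) = 0.686.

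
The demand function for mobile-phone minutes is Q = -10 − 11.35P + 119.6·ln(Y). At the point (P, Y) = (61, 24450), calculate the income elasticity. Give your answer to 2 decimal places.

0.24

At P = 61, Y = 24450: Q = 506.135.
Holding P constant, ∂Q/∂Y = 119.6/Y = 0.00489162.
η_Y = (∂Q/∂Y)·(Y/Q) = 0.00489162 × (24450/506.135) = 0.24.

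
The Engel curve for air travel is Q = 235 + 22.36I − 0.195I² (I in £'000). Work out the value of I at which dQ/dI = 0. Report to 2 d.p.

57.33

dQ/dI = 22.36 − 0.39I.
The good is inferior where dQ/dI < 0. Setting dQ/dI = 0 gives I = 22.36 / 0.39 = 57.33.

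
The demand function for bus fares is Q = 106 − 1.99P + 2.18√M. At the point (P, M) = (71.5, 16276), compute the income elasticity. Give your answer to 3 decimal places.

At P = 71.5, M = 16276: Q = 241.834.
Holding P constant, ∂Q/∂M = 2.18/(2√M) = 0.00854383.
η_M = (∂Q/∂M)·(M/Q) = 0.00854383 × (16276/241.834) = 0.575.

0.575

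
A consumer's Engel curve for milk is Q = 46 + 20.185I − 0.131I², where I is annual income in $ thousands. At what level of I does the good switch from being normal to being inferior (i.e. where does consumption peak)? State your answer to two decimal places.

77.04

dQ/dI = 20.185 − 0.262I.
The good is inferior where dQ/dI < 0. Setting dQ/dI = 0 gives I = 20.185 / 0.262 = 77.04.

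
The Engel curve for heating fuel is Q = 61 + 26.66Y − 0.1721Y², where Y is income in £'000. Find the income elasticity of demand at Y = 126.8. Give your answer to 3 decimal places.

-3.193

At Y = 126.8: Q = 674.4229.
dQ/dY = 26.66 − 0.3442Y = -16.98456.
η = (dQ/dY)·(Y/Q) = -16.98456 × (126.8/674.4229) = -3.193.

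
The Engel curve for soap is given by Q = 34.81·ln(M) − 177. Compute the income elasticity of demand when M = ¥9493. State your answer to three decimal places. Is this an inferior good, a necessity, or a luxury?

0.245 (necessity)

At M = 9493: Q = 141.801.
dQ/dM = 34.81/M = 0.00366691 at this income.
η = (dQ/dM)·(M/Q) = 0.00366691 × (9493/141.801) = 0.245.
Since 0 < η < 1, the good is a necessity.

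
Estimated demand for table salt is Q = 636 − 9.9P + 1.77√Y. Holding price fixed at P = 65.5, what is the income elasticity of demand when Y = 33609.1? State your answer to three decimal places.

0.520

At P = 65.5, Y = 33609.1: Q = 312.040.
Holding P constant, ∂Q/∂Y = 1.77/(2√Y) = 0.00482742.
η_Y = (∂Q/∂Y)·(Y/Q) = 0.00482742 × (33609.1/312.040) = 0.520.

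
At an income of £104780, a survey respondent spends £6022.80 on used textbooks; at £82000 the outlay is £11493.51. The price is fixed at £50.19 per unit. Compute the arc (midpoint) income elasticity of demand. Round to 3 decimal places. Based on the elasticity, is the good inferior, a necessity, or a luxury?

With a constant price, Q₁ = 6022.80/50.19 = 120.000 and Q₂ = 11493.51/50.19 = 229.000 (equivalently, work directly with expenditure since P cancels).
Midpoint %ΔQ = (11493.51 − 6022.80)/8758.16 = 0.62464; midpoint %ΔI = (82000 − 104780)/93390 = -0.24392.
η = 0.62464 / -0.24392 = -2.561.
η < 0 ⇒ inferior good.

-2.561 (inferior good)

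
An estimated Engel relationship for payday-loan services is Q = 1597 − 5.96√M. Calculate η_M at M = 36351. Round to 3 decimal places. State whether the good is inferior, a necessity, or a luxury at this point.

At M = 36351: Q = 460.670.
dQ/dM = -5.96/(2√M) = -0.01563 at this income.
η = (dQ/dM)·(M/Q) = -0.01563 × (36351/460.670) = -1.233.
Since η < 0, the good is an inferior good.

-1.233 (inferior good)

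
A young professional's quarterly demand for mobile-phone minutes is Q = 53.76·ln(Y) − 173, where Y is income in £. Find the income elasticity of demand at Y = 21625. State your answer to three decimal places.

At Y = 21625: Q = 363.611.
dQ/dY = 53.76/Y = 0.00248601 at this income.
η = (dQ/dY)·(Y/Q) = 0.00248601 × (21625/363.611) = 0.148.

0.148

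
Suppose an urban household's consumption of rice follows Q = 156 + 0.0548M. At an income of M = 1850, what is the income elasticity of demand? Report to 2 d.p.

0.39

At M = 1850: Q = 257.380.
dQ/dM = 0.0548.
η = (dQ/dM)·(M/Q) = 0.0548 × (1850/257.380) = 0.39.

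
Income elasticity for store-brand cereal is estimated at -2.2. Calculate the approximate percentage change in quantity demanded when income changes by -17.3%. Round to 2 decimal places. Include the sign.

%ΔQ ≈ η × %ΔI = -2.2 × (-17.3%) = 38.06%.

38.06%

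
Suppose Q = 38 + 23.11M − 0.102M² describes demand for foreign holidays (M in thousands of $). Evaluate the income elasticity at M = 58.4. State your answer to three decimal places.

At M = 58.4: Q = 1039.7469.
dQ/dM = 23.11 − 0.204M = 11.19640.
η = (dQ/dM)·(M/Q) = 11.19640 × (58.4/1039.7469) = 0.629.

0.629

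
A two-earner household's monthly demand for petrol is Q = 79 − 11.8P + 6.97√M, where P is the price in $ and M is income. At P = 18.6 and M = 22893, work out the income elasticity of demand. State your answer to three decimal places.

0.577

At P = 18.6, M = 22893: Q = 914.111.
Holding P constant, ∂Q/∂M = 6.97/(2√M) = 0.023033.
η_M = (∂Q/∂M)·(M/Q) = 0.023033 × (22893/914.111) = 0.577.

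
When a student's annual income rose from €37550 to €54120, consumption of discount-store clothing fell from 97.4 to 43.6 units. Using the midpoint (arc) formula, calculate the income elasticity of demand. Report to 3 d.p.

-2.111

ΔQ = 43.6 − 97.4 = -53.8; midpoint Q̄ = (97.4 + 43.6)/2 = 70.5.
ΔI = 54120 − 37550 = 16570; midpoint Ī = (37550 + 54120)/2 = 45835.
η = (ΔQ/Q̄) ÷ (ΔI/Ī) = (-53.8/70.5) ÷ (16570/45835) = -2.111.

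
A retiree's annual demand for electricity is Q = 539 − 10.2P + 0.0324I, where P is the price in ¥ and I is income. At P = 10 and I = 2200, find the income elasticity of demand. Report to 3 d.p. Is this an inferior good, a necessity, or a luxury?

At P = 10, I = 2200: Q = 508.280.
Holding P constant, ∂Q/∂I = 0.0324.
η_I = (∂Q/∂I)·(I/Q) = 0.0324 × (2200/508.280) = 0.140.
Since 0 < η < 1, this is a necessity.

0.140 (necessity)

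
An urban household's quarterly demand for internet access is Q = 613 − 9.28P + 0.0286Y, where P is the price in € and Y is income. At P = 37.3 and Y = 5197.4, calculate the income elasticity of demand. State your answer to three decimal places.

0.358

At P = 37.3, Y = 5197.4: Q = 415.502.
Holding P constant, ∂Q/∂Y = 0.0286.
η_Y = (∂Q/∂Y)·(Y/Q) = 0.0286 × (5197.4/415.502) = 0.358.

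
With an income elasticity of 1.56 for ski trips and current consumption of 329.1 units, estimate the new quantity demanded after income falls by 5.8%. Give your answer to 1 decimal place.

299.3

%ΔQ ≈ η × %ΔI = 1.56 × (-5.8%) = -9.048%.
New Q ≈ 329.1 × (1 − 0.09048) = 299.3.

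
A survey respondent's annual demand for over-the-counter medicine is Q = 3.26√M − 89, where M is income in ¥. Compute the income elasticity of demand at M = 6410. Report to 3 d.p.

0.759

At M = 6410: Q = 172.004.
dQ/dM = 3.26/(2√M) = 0.0203591 at this income.
η = (dQ/dM)·(M/Q) = 0.0203591 × (6410/172.004) = 0.759.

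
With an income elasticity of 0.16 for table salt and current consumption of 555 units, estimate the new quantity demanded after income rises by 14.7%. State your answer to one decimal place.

%ΔQ ≈ η × %ΔI = 0.16 × 14.7% = 2.352%.
New Q ≈ 555 × (1 + 0.02352) = 568.1.

568.1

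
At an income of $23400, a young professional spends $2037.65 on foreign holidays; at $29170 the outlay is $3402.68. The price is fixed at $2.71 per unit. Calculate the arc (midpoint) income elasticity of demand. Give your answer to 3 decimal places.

2.286

With a constant price, Q₁ = 2037.65/2.71 = 751.900 and Q₂ = 3402.68/2.71 = 1255.601 (equivalently, work directly with expenditure since P cancels).
Midpoint %ΔQ = (3402.68 − 2037.65)/2720.17 = 0.50182; midpoint %ΔI = (29170 − 23400)/26285 = 0.21952.
η = 0.50182 / 0.21952 = 2.286.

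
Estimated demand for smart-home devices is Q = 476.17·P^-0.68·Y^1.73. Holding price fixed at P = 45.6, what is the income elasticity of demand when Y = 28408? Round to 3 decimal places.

For a multiplicative demand Q = A·P^α·Y^β, the income elasticity is β everywhere.
Here β = 1.73, so η = 1.730.

1.730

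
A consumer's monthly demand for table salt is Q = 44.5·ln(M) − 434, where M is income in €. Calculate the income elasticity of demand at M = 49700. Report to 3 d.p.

At M = 49700: Q = 47.212.
dQ/dM = 44.5/M = 0.000895372 at this income.
η = (dQ/dM)·(M/Q) = 0.000895372 × (49700/47.212) = 0.943.

0.943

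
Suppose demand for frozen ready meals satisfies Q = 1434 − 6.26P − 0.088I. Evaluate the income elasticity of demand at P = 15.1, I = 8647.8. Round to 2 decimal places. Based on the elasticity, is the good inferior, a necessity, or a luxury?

At P = 15.1, I = 8647.8: Q = 578.468.
Holding P constant, ∂Q/∂I = −0.088.
η_I = (∂Q/∂I)·(I/Q) = -0.088 × (8647.8/578.468) = -1.32.
Since η < 0, this is an inferior good.

-1.32 (inferior good)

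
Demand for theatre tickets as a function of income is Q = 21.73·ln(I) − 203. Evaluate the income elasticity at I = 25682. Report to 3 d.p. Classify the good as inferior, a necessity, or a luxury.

At I = 25682: Q = 17.637.
dQ/dI = 21.73/I = 0.000846118 at this income.
η = (dQ/dI)·(I/Q) = 0.000846118 × (25682/17.637) = 1.232.
Since η > 1, the good is a luxury.

1.232 (luxury)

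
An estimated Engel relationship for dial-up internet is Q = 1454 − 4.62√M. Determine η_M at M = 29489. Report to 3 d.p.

-0.600

At M = 29489: Q = 660.637.
dQ/dM = -4.62/(2√M) = -0.0134518 at this income.
η = (dQ/dM)·(M/Q) = -0.0134518 × (29489/660.637) = -0.600.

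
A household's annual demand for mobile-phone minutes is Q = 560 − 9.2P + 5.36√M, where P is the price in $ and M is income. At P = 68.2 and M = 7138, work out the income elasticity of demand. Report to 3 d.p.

At P = 68.2, M = 7138: Q = 385.409.
Holding P constant, ∂Q/∂M = 5.36/(2√M) = 0.031721.
η_M = (∂Q/∂M)·(M/Q) = 0.031721 × (7138/385.409) = 0.587.

0.587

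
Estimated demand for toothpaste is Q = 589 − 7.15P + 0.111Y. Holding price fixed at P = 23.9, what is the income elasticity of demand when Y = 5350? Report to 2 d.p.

At P = 23.9, Y = 5350: Q = 1011.965.
Holding P constant, ∂Q/∂Y = 0.111.
η_Y = (∂Q/∂Y)·(Y/Q) = 0.111 × (5350/1011.965) = 0.59.

0.59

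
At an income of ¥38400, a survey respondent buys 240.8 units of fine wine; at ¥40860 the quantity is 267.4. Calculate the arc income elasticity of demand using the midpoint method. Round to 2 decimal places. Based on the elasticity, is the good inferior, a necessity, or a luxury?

ΔQ = 267.4 − 240.8 = 26.6; midpoint Q̄ = (240.8 + 267.4)/2 = 254.1.
ΔI = 40860 − 38400 = 2460; midpoint Ī = (38400 + 40860)/2 = 39630.
η = (ΔQ/Q̄) ÷ (ΔI/Ī) = (26.6/254.1) ÷ (2460/39630) = 1.69.
η > 1 ⇒ luxury.

1.69 (luxury)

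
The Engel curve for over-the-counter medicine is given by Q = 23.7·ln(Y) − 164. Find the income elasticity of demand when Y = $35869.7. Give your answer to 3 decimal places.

0.280

At Y = 35869.7: Q = 84.557.
dQ/dY = 23.7/Y = 0.000660725 at this income.
η = (dQ/dY)·(Y/Q) = 0.000660725 × (35869.7/84.557) = 0.280.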